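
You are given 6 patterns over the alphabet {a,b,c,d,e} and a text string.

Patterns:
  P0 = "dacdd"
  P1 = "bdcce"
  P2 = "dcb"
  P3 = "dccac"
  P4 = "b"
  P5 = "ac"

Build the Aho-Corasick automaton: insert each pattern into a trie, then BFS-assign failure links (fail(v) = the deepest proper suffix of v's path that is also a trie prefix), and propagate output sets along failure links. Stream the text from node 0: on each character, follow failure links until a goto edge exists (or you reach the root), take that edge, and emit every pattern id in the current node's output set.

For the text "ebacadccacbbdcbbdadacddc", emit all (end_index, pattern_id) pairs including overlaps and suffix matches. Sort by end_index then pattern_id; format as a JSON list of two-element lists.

Build automaton:
Trie (insert patterns):
  0='ε' goto a→16 b→6 d→1
  1='d' goto a→2 c→11
  2='da' goto c→3
  3='dac' goto d→4
  4='dacd' goto d→5
  5='dacdd' goto ·  [P0 ends]
  6='b' goto d→7  [P4 ends]
  7='bd' goto c→8
  8='bdc' goto c→9
  9='bdcc' goto e→10
  10='bdcce' goto ·  [P1 ends]
  11='dc' goto b→12 c→13
  12='dcb' goto ·  [P2 ends]
  13='dcc' goto a→14
  14='dcca' goto c→15
  15='dccac' goto ·  [P3 ends]
  16='a' goto c→17
  17='ac' goto ·  [P5 ends]

BFS fail/out derivation:
  fail(1) 'd': from fail(0)=0 chase 'd': 0 ⇒ 0;  out=∅∪out(0)=∅
  fail(6) 'b': from fail(0)=0 chase 'b': 0 ⇒ 0;  out={4}∪out(0)={4}
  fail(16) 'a': from fail(0)=0 chase 'a': 0 ⇒ 0;  out=∅∪out(0)=∅
  fail(2) 'da': from fail(1)=0 chase 'a': 0 ⇒ 16;  out=∅∪out(16)=∅
  fail(7) 'bd': from fail(6)=0 chase 'd': 0 ⇒ 1;  out=∅∪out(1)=∅
  fail(11) 'dc': from fail(1)=0 chase 'c': 0 ⇒ 0;  out=∅∪out(0)=∅
  fail(17) 'ac': from fail(16)=0 chase 'c': 0 ⇒ 0;  out={5}∪out(0)={5}
  fail(3) 'dac': from fail(2)=16 chase 'c': 16 ⇒ 17;  out=∅∪out(17)={5}
  fail(8) 'bdc': from fail(7)=1 chase 'c': 1 ⇒ 11;  out=∅∪out(11)=∅
  fail(12) 'dcb': from fail(11)=0 chase 'b': 0 ⇒ 6;  out={2}∪out(6)={2,4}
  fail(13) 'dcc': from fail(11)=0 chase 'c': 0 ⇒ 0;  out=∅∪out(0)=∅
  fail(4) 'dacd': from fail(3)=17 chase 'd': 17→0 ⇒ 1;  out=∅∪out(1)=∅
  fail(9) 'bdcc': from fail(8)=11 chase 'c': 11 ⇒ 13;  out=∅∪out(13)=∅
  fail(14) 'dcca': from fail(13)=0 chase 'a': 0 ⇒ 16;  out=∅∪out(16)=∅
  fail(5) 'dacdd': from fail(4)=1 chase 'd': 1→0 ⇒ 1;  out={0}∪out(1)={0}
  fail(10) 'bdcce': from fail(9)=13 chase 'e': 13→0 ⇒ 0;  out={1}∪out(0)={1}
  fail(15) 'dccac': from fail(14)=16 chase 'c': 16 ⇒ 17;  out={3}∪out(17)={3,5}

Run:
[0] read 'e'  n0⇒n0
[1] read 'b'  n0⇒n6  emit P4@[1:1]
[2] read 'a'  n6⇒n16 (via fail)
[3] read 'c'  n16⇒n17  emit P5@[2:3]
[4] read 'a'  n17⇒n16 (via fail)
[5] read 'd'  n16⇒n1 (via fail)
[6] read 'c'  n1⇒n11
[7] read 'c'  n11⇒n13
[8] read 'a'  n13⇒n14
[9] read 'c'  n14⇒n15  emit P3@[5:9],P5@[8:9]
[10] read 'b'  n15⇒n6 (via fail)  emit P4@[10:10]
[11] read 'b'  n6⇒n6 (via fail)  emit P4@[11:11]
[12] read 'd'  n6⇒n7
[13] read 'c'  n7⇒n8
[14] read 'b'  n8⇒n12 (via fail)  emit P2@[12:14],P4@[14:14]
[15] read 'b'  n12⇒n6 (via fail)  emit P4@[15:15]
[16] read 'd'  n6⇒n7
[17] read 'a'  n7⇒n2 (via fail)
[18] read 'd'  n2⇒n1 (via fail)
[19] read 'a'  n1⇒n2
[20] read 'c'  n2⇒n3  emit P5@[19:20]
[21] read 'd'  n3⇒n4
[22] read 'd'  n4⇒n5  emit P0@[18:22]
[23] read 'c'  n5⇒n11 (via fail)

Result: [[1,4],[3,5],[9,3],[9,5],[10,4],[11,4],[14,2],[14,4],[15,4],[20,5],[22,0]]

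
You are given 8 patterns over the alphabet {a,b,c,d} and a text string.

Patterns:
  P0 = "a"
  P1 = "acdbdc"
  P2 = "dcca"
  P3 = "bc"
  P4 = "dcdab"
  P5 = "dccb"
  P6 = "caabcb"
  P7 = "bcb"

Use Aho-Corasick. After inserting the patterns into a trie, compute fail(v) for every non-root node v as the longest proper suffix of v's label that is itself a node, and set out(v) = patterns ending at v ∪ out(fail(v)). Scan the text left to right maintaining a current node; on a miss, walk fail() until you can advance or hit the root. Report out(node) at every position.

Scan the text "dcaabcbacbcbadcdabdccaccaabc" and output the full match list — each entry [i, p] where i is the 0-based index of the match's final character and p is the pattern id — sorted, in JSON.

Build automaton:
Trie nodes:
  n0 'ε': a→1 b→11 c→17 d→7
  n1 'a': c→2  ←P0
  n2 'ac': d→3
  n3 'acd': b→4
  n4 'acdb': d→5
  n5 'acdbd': c→6
  n6 'acdbdc': ·  ←P1
  n7 'd': c→8
  n8 'dc': c→9 d→13
  n9 'dcc': a→10 b→16
  n10 'dcca': ·  ←P2
  n11 'b': c→12
  n12 'bc': b→23  ←P3
  n13 'dcd': a→14
  n14 'dcda': b→15
  n15 'dcdab': ·  ←P4
  n16 'dccb': ·  ←P5
  n17 'c': a→18
  n18 'ca': a→19
  n19 'caa': b→20
  n20 'caab': c→21
  n21 'caabc': b→22
  n22 'caabcb': ·  ←P6
  n23 'bcb': ·  ←P7

Failure links (BFS by depth):
  n1('a'): parent n0 fail=0; on 'a' 0 → fail=0;  out {0}∪∅={0}
  n7('d'): parent n0 fail=0; on 'd' 0 → fail=0;  out ∅∪∅=∅
  n11('b'): parent n0 fail=0; on 'b' 0 → fail=0;  out ∅∪∅=∅
  n17('c'): parent n0 fail=0; on 'c' 0 → fail=0;  out ∅∪∅=∅
  n2('ac'): parent n1 fail=0; on 'c' 0 → fail=17;  out ∅∪∅=∅
  n8('dc'): parent n7 fail=0; on 'c' 0 → fail=17;  out ∅∪∅=∅
  n12('bc'): parent n11 fail=0; on 'c' 0 → fail=17;  out {3}∪∅={3}
  n18('ca'): parent n17 fail=0; on 'a' 0 → fail=1;  out ∅∪{0}={0}
  n3('acd'): parent n2 fail=17; on 'd' 17→0 → fail=7;  out ∅∪∅=∅
  n9('dcc'): parent n8 fail=17; on 'c' 17→0 → fail=17;  out ∅∪∅=∅
  n13('dcd'): parent n8 fail=17; on 'd' 17→0 → fail=7;  out ∅∪∅=∅
  n19('caa'): parent n18 fail=1; on 'a' 1→0 → fail=1;  out ∅∪{0}={0}
  n23('bcb'): parent n12 fail=17; on 'b' 17→0 → fail=11;  out {7}∪∅={7}
  n4('acdb'): parent n3 fail=7; on 'b' 7→0 → fail=11;  out ∅∪∅=∅
  n10('dcca'): parent n9 fail=17; on 'a' 17 → fail=18;  out {2}∪{0}={0,2}
  n14('dcda'): parent n13 fail=7; on 'a' 7→0 → fail=1;  out ∅∪{0}={0}
  n16('dccb'): parent n9 fail=17; on 'b' 17→0 → fail=11;  out {5}∪∅={5}
  n20('caab'): parent n19 fail=1; on 'b' 1→0 → fail=11;  out ∅∪∅=∅
  n5('acdbd'): parent n4 fail=11; on 'd' 11→0 → fail=7;  out ∅∪∅=∅
  n15('dcdab'): parent n14 fail=1; on 'b' 1→0 → fail=11;  out {4}∪∅={4}
  n21('caabc'): parent n20 fail=11; on 'c' 11 → fail=12;  out ∅∪{3}={3}
  n6('acdbdc'): parent n5 fail=7; on 'c' 7 → fail=8;  out {1}∪∅={1}
  n22('caabcb'): parent n21 fail=12; on 'b' 12 → fail=23;  out {6}∪{7}={6,7}

Run:
pos 0 'd': at 7
pos 1 'c': at 8
pos 2 'a': at 18 (fail-walked)  emit P0@[2:2]
pos 3 'a': at 19  emit P0@[3:3]
pos 4 'b': at 20
pos 5 'c': at 21  emit P3@[4:5]
pos 6 'b': at 22  emit P6@[1:6],P7@[4:6]
pos 7 'a': at 1 (fail-walked)  emit P0@[7:7]
pos 8 'c': at 2
pos 9 'b': at 11 (fail-walked)
pos 10 'c': at 12  emit P3@[9:10]
pos 11 'b': at 23  emit P7@[9:11]
pos 12 'a': at 1 (fail-walked)  emit P0@[12:12]
pos 13 'd': at 7 (fail-walked)
pos 14 'c': at 8
pos 15 'd': at 13
pos 16 'a': at 14  emit P0@[16:16]
pos 17 'b': at 15  emit P4@[13:17]
pos 18 'd': at 7 (fail-walked)
pos 19 'c': at 8
pos 20 'c': at 9
pos 21 'a': at 10  emit P0@[21:21],P2@[18:21]
pos 22 'c': at 2 (fail-walked)
pos 23 'c': at 17 (fail-walked)
pos 24 'a': at 18  emit P0@[24:24]
pos 25 'a': at 19  emit P0@[25:25]
pos 26 'b': at 20
pos 27 'c': at 21  emit P3@[26:27]

Matches: [[2,0],[3,0],[5,3],[6,6],[6,7],[7,0],[10,3],[11,7],[12,0],[16,0],[17,4],[21,0],[21,2],[24,0],[25,0],[27,3]]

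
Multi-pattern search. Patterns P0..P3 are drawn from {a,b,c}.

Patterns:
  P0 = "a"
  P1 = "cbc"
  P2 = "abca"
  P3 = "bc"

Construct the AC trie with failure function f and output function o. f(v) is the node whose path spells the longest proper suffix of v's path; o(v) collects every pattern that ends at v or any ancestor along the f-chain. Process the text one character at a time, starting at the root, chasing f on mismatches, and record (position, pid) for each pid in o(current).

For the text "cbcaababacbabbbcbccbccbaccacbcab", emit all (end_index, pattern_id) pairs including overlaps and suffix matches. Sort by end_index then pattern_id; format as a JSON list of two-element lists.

Build automaton:
Trie (insert patterns):
  n0 'ε': a→1 b→8 c→2
  n1 'a': b→5  ←P0
  n2 'c': b→3
  n3 'cb': c→4
  n4 'cbc': ·  ←P1
  n5 'ab': c→6
  n6 'abc': a→7
  n7 'abca': ·  ←P2
  n8 'b': c→9
  n9 'bc': ·  ←P3

BFS fail/out derivation:
  n1('a'): parent n0 fail=0; on 'a' 0 → fail=0;  out {0}∪∅={0}
  n2('c'): parent n0 fail=0; on 'c' 0 → fail=0;  out ∅∪∅=∅
  n8('b'): parent n0 fail=0; on 'b' 0 → fail=0;  out ∅∪∅=∅
  n3('cb'): parent n2 fail=0; on 'b' 0 → fail=8;  out ∅∪∅=∅
  n5('ab'): parent n1 fail=0; on 'b' 0 → fail=8;  out ∅∪∅=∅
  n9('bc'): parent n8 fail=0; on 'c' 0 → fail=2;  out {3}∪∅={3}
  n4('cbc'): parent n3 fail=8; on 'c' 8 → fail=9;  out {1}∪{3}={1,3}
  n6('abc'): parent n5 fail=8; on 'c' 8 → fail=9;  out ∅∪{3}={3}
  n7('abca'): parent n6 fail=9; on 'a' 9→2→0 → fail=1;  out {2}∪{0}={0,2}

Run:
[0] read 'c'  n0⇒n2
[1] read 'b'  n2⇒n3
[2] read 'c'  n3⇒n4  ** P1@[0:2],P3@[1:2]
[3] read 'a'  n4⇒n1 (fail-walked)  ** P0@[3:3]
[4] read 'a'  n1⇒n1 (fail-walked)  ** P0@[4:4]
[5] read 'b'  n1⇒n5
[6] read 'a'  n5⇒n1 (fail-walked)  ** P0@[6:6]
[7] read 'b'  n1⇒n5
[8] read 'a'  n5⇒n1 (fail-walked)  ** P0@[8:8]
[9] read 'c'  n1⇒n2 (fail-walked)
[10] read 'b'  n2⇒n3
[11] read 'a'  n3⇒n1 (fail-walked)  ** P0@[11:11]
[12] read 'b'  n1⇒n5
[13] read 'b'  n5⇒n8 (fail-walked)
[14] read 'b'  n8⇒n8 (fail-walked)
[15] read 'c'  n8⇒n9  ** P3@[14:15]
[16] read 'b'  n9⇒n3 (fail-walked)
[17] read 'c'  n3⇒n4  ** P1@[15:17],P3@[16:17]
[18] read 'c'  n4⇒n2 (fail-walked)
[19] read 'b'  n2⇒n3
[20] read 'c'  n3⇒n4  ** P1@[18:20],P3@[19:20]
[21] read 'c'  n4⇒n2 (fail-walked)
[22] read 'b'  n2⇒n3
[23] read 'a'  n3⇒n1 (fail-walked)  ** P0@[23:23]
[24] read 'c'  n1⇒n2 (fail-walked)
[25] read 'c'  n2⇒n2 (fail-walked)
[26] read 'a'  n2⇒n1 (fail-walked)  ** P0@[26:26]
[27] read 'c'  n1⇒n2 (fail-walked)
[28] read 'b'  n2⇒n3
[29] read 'c'  n3⇒n4  ** P1@[27:29],P3@[28:29]
[30] read 'a'  n4⇒n1 (fail-walked)  ** P0@[30:30]
[31] read 'b'  n1⇒n5

All matches (sorted): [[2,1],[2,3],[3,0],[4,0],[6,0],[8,0],[11,0],[15,3],[17,1],[17,3],[20,1],[20,3],[23,0],[26,0],[29,1],[29,3],[30,0]]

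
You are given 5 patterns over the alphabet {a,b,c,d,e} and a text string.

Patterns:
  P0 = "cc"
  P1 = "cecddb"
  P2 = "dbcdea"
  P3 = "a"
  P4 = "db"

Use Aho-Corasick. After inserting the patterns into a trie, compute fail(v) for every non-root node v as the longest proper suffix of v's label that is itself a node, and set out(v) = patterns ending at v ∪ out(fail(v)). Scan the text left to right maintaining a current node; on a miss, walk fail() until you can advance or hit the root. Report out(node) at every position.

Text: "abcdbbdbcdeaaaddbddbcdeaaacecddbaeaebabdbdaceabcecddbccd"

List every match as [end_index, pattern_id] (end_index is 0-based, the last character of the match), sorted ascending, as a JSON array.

Build:
Trie nodes:
  0='ε' goto a→14 c→1 d→8
  1='c' goto c→2 e→3
  2='cc' goto ·  [P0 ends]
  3='ce' goto c→4
  4='cec' goto d→5
  5='cecd' goto d→6
  6='cecdd' goto b→7
  7='cecddb' goto ·  [P1 ends]
  8='d' goto b→9
  9='db' goto c→10  [P4 ends]
  10='dbc' goto d→11
  11='dbcd' goto e→12
  12='dbcde' goto a→13
  13='dbcdea' goto ·  [P2 ends]
  14='a' goto ·  [P3 ends]

BFS fail/out derivation:
  fail(1) 'c': from fail(0)=0 chase 'c': 0 ⇒ 0;  out=∅∪out(0)=∅
  fail(8) 'd': from fail(0)=0 chase 'd': 0 ⇒ 0;  out=∅∪out(0)=∅
  fail(14) 'a': from fail(0)=0 chase 'a': 0 ⇒ 0;  out={3}∪out(0)={3}
  fail(2) 'cc': from fail(1)=0 chase 'c': 0 ⇒ 1;  out={0}∪out(1)={0}
  fail(3) 'ce': from fail(1)=0 chase 'e': 0 ⇒ 0;  out=∅∪out(0)=∅
  fail(9) 'db': from fail(8)=0 chase 'b': 0 ⇒ 0;  out={4}∪out(0)={4}
  fail(4) 'cec': from fail(3)=0 chase 'c': 0 ⇒ 1;  out=∅∪out(1)=∅
  fail(10) 'dbc': from fail(9)=0 chase 'c': 0 ⇒ 1;  out=∅∪out(1)=∅
  fail(5) 'cecd': from fail(4)=1 chase 'd': 1→0 ⇒ 8;  out=∅∪out(8)=∅
  fail(11) 'dbcd': from fail(10)=1 chase 'd': 1→0 ⇒ 8;  out=∅∪out(8)=∅
  fail(6) 'cecdd': from fail(5)=8 chase 'd': 8→0 ⇒ 8;  out=∅∪out(8)=∅
  fail(12) 'dbcde': from fail(11)=8 chase 'e': 8→0 ⇒ 0;  out=∅∪out(0)=∅
  fail(7) 'cecddb': from fail(6)=8 chase 'b': 8 ⇒ 9;  out={1}∪out(9)={1,4}
  fail(13) 'dbcdea': from fail(12)=0 chase 'a': 0 ⇒ 14;  out={2}∪out(14)={2,3}

Run:
i=0 'a': node 0→14  ** P3@[0:0]
i=1 'b': node 14→0 (fail-walked)
i=2 'c': node 0→1
i=3 'd': node 1→8 (fail-walked)
i=4 'b': node 8→9  ** P4@[3:4]
i=5 'b': node 9→0 (fail-walked)
i=6 'd': node 0→8
i=7 'b': node 8→9  ** P4@[6:7]
i=8 'c': node 9→10
i=9 'd': node 10→11
i=10 'e': node 11→12
i=11 'a': node 12→13  ** P2@[6:11],P3@[11:11]
i=12 'a': node 13→14 (fail-walked)  ** P3@[12:12]
i=13 'a': node 14→14 (fail-walked)  ** P3@[13:13]
i=14 'd': node 14→8 (fail-walked)
i=15 'd': node 8→8 (fail-walked)
i=16 'b': node 8→9  ** P4@[15:16]
i=17 'd': node 9→8 (fail-walked)
i=18 'd': node 8→8 (fail-walked)
i=19 'b': node 8→9  ** P4@[18:19]
i=20 'c': node 9→10
i=21 'd': node 10→11
i=22 'e': node 11→12
i=23 'a': node 12→13  ** P2@[18:23],P3@[23:23]
i=24 'a': node 13→14 (fail-walked)  ** P3@[24:24]
i=25 'a': node 14→14 (fail-walked)  ** P3@[25:25]
i=26 'c': node 14→1 (fail-walked)
i=27 'e': node 1→3
i=28 'c': node 3→4
i=29 'd': node 4→5
i=30 'd': node 5→6
i=31 'b': node 6→7  ** P1@[26:31],P4@[30:31]
i=32 'a': node 7→14 (fail-walked)  ** P3@[32:32]
i=33 'e': node 14→0 (fail-walked)
i=34 'a': node 0→14  ** P3@[34:34]
i=35 'e': node 14→0 (fail-walked)
i=36 'b': node 0→0
i=37 'a': node 0→14  ** P3@[37:37]
i=38 'b': node 14→0 (fail-walked)
i=39 'd': node 0→8
i=40 'b': node 8→9  ** P4@[39:40]
i=41 'd': node 9→8 (fail-walked)
i=42 'a': node 8→14 (fail-walked)  ** P3@[42:42]
i=43 'c': node 14→1 (fail-walked)
i=44 'e': node 1→3
i=45 'a': node 3→14 (fail-walked)  ** P3@[45:45]
i=46 'b': node 14→0 (fail-walked)
i=47 'c': node 0→1
i=48 'e': node 1→3
i=49 'c': node 3→4
i=50 'd': node 4→5
i=51 'd': node 5→6
i=52 'b': node 6→7  ** P1@[47:52],P4@[51:52]
i=53 'c': node 7→10 (fail-walked)
i=54 'c': node 10→2 (fail-walked)  ** P0@[53:54]
i=55 'd': node 2→8 (fail-walked)

All matches (sorted): [[0,3],[4,4],[7,4],[11,2],[11,3],[12,3],[13,3],[16,4],[19,4],[23,2],[23,3],[24,3],[25,3],[31,1],[31,4],[32,3],[34,3],[37,3],[40,4],[42,3],[45,3],[52,1],[52,4],[54,0]]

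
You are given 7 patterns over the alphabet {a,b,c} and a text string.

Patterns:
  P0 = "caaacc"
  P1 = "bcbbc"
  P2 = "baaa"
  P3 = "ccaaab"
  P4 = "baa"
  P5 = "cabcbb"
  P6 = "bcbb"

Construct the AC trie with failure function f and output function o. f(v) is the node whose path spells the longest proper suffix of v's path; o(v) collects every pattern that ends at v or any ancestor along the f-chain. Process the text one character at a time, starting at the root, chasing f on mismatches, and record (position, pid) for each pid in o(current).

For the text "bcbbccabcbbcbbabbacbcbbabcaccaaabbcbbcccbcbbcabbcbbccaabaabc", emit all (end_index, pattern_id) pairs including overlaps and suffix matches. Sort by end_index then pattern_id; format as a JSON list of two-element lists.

Build:
Trie nodes:
  0='ε' goto b→7 c→1
  1='c' goto a→2 c→15
  2='ca' goto a→3 b→20
  3='caa' goto a→4
  4='caaa' goto c→5
  5='caaac' goto c→6
  6='caaacc' goto ·  [P0 ends]
  7='b' goto a→12 c→8
  8='bc' goto b→9
  9='bcb' goto b→10
  10='bcbb' goto c→11  [P6 ends]
  11='bcbbc' goto ·  [P1 ends]
  12='ba' goto a→13
  13='baa' goto a→14  [P4 ends]
  14='baaa' goto ·  [P2 ends]
  15='cc' goto a→16
  16='cca' goto a→17
  17='ccaa' goto a→18
  18='ccaaa' goto b→19
  19='ccaaab' goto ·  [P3 ends]
  20='cab' goto c→21
  21='cabc' goto b→22
  22='cabcb' goto b→23
  23='cabcbb' goto ·  [P5 ends]

Failure links (BFS by depth):
  n1('c'): parent n0 fail=0; on 'c' 0 → fail=0;  out ∅∪∅=∅
  n7('b'): parent n0 fail=0; on 'b' 0 → fail=0;  out ∅∪∅=∅
  n2('ca'): parent n1 fail=0; on 'a' 0 → fail=0;  out ∅∪∅=∅
  n8('bc'): parent n7 fail=0; on 'c' 0 → fail=1;  out ∅∪∅=∅
  n12('ba'): parent n7 fail=0; on 'a' 0 → fail=0;  out ∅∪∅=∅
  n15('cc'): parent n1 fail=0; on 'c' 0 → fail=1;  out ∅∪∅=∅
  n3('caa'): parent n2 fail=0; on 'a' 0 → fail=0;  out ∅∪∅=∅
  n9('bcb'): parent n8 fail=1; on 'b' 1→0 → fail=7;  out ∅∪∅=∅
  n13('baa'): parent n12 fail=0; on 'a' 0 → fail=0;  out {4}∪∅={4}
  n16('cca'): parent n15 fail=1; on 'a' 1 → fail=2;  out ∅∪∅=∅
  n20('cab'): parent n2 fail=0; on 'b' 0 → fail=7;  out ∅∪∅=∅
  n4('caaa'): parent n3 fail=0; on 'a' 0 → fail=0;  out ∅∪∅=∅
  n10('bcbb'): parent n9 fail=7; on 'b' 7→0 → fail=7;  out {6}∪∅={6}
  n14('baaa'): parent n13 fail=0; on 'a' 0 → fail=0;  out {2}∪∅={2}
  n17('ccaa'): parent n16 fail=2; on 'a' 2 → fail=3;  out ∅∪∅=∅
  n21('cabc'): parent n20 fail=7; on 'c' 7 → fail=8;  out ∅∪∅=∅
  n5('caaac'): parent n4 fail=0; on 'c' 0 → fail=1;  out ∅∪∅=∅
  n11('bcbbc'): parent n10 fail=7; on 'c' 7 → fail=8;  out {1}∪∅={1}
  n18('ccaaa'): parent n17 fail=3; on 'a' 3 → fail=4;  out ∅∪∅=∅
  n22('cabcb'): parent n21 fail=8; on 'b' 8 → fail=9;  out ∅∪∅=∅
  n6('caaacc'): parent n5 fail=1; on 'c' 1 → fail=15;  out {0}∪∅={0}
  n19('ccaaab'): parent n18 fail=4; on 'b' 4→0 → fail=7;  out {3}∪∅={3}
  n23('cabcbb'): parent n22 fail=9; on 'b' 9 → fail=10;  out {5}∪{6}={5,6}

Text stream:
pos 0 'b': at 7
pos 1 'c': at 8
pos 2 'b': at 9
pos 3 'b': at 10  → match P6@[0:3]
pos 4 'c': at 11  → match P1@[0:4]
pos 5 'c': at 15 (fail-walked)
pos 6 'a': at 16
pos 7 'b': at 20 (fail-walked)
pos 8 'c': at 21
pos 9 'b': at 22
pos 10 'b': at 23  → match P5@[5:10],P6@[7:10]
pos 11 'c': at 11 (fail-walked)  → match P1@[7:11]
pos 12 'b': at 9 (fail-walked)
pos 13 'b': at 10  → match P6@[10:13]
pos 14 'a': at 12 (fail-walked)
pos 15 'b': at 7 (fail-walked)
pos 16 'b': at 7 (fail-walked)
pos 17 'a': at 12
pos 18 'c': at 1 (fail-walked)
pos 19 'b': at 7 (fail-walked)
pos 20 'c': at 8
pos 21 'b': at 9
pos 22 'b': at 10  → match P6@[19:22]
pos 23 'a': at 12 (fail-walked)
pos 24 'b': at 7 (fail-walked)
pos 25 'c': at 8
pos 26 'a': at 2 (fail-walked)
pos 27 'c': at 1 (fail-walked)
pos 28 'c': at 15
pos 29 'a': at 16
pos 30 'a': at 17
pos 31 'a': at 18
pos 32 'b': at 19  → match P3@[27:32]
pos 33 'b': at 7 (fail-walked)
pos 34 'c': at 8
pos 35 'b': at 9
pos 36 'b': at 10  → match P6@[33:36]
pos 37 'c': at 11  → match P1@[33:37]
pos 38 'c': at 15 (fail-walked)
pos 39 'c': at 15 (fail-walked)
pos 40 'b': at 7 (fail-walked)
pos 41 'c': at 8
pos 42 'b': at 9
pos 43 'b': at 10  → match P6@[40:43]
pos 44 'c': at 11  → match P1@[40:44]
pos 45 'a': at 2 (fail-walked)
pos 46 'b': at 20
pos 47 'b': at 7 (fail-walked)
pos 48 'c': at 8
pos 49 'b': at 9
pos 50 'b': at 10  → match P6@[47:50]
pos 51 'c': at 11  → match P1@[47:51]
pos 52 'c': at 15 (fail-walked)
pos 53 'a': at 16
pos 54 'a': at 17
pos 55 'b': at 7 (fail-walked)
pos 56 'a': at 12
pos 57 'a': at 13  → match P4@[55:57]
pos 58 'b': at 7 (fail-walked)
pos 59 'c': at 8

Matches: [[3,6],[4,1],[10,5],[10,6],[11,1],[13,6],[22,6],[32,3],[36,6],[37,1],[43,6],[44,1],[50,6],[51,1],[57,4]]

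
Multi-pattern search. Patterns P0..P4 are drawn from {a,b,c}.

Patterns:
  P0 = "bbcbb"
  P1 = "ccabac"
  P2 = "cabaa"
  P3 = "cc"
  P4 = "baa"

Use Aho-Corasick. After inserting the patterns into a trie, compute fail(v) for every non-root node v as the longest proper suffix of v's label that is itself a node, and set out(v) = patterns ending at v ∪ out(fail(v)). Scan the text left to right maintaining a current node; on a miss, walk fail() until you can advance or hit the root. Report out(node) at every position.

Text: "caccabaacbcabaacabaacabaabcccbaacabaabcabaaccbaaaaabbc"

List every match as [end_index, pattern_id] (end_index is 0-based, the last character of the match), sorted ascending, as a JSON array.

Build:
Trie (insert patterns):
  n0 'ε': b→1 c→6
  n1 'b': a→16 b→2
  n2 'bb': c→3
  n3 'bbc': b→4
  n4 'bbcb': b→5
  n5 'bbcbb': ·  [P0 ends]
  n6 'c': a→12 c→7
  n7 'cc': a→8  [P3 ends]
  n8 'cca': b→9
  n9 'ccab': a→10
  n10 'ccaba': c→11
  n11 'ccabac': ·  [P1 ends]
  n12 'ca': b→13
  n13 'cab': a→14
  n14 'caba': a→15
  n15 'cabaa': ·  [P2 ends]
  n16 'ba': a→17
  n17 'baa': ·  [P4 ends]

BFS fail/out derivation:
  n1('b'): parent n0 fail=0; on 'b' 0 → fail=0;  out ∅∪∅=∅
  n6('c'): parent n0 fail=0; on 'c' 0 → fail=0;  out ∅∪∅=∅
  n2('bb'): parent n1 fail=0; on 'b' 0 → fail=1;  out ∅∪∅=∅
  n7('cc'): parent n6 fail=0; on 'c' 0 → fail=6;  out {3}∪∅={3}
  n12('ca'): parent n6 fail=0; on 'a' 0 → fail=0;  out ∅∪∅=∅
  n16('ba'): parent n1 fail=0; on 'a' 0 → fail=0;  out ∅∪∅=∅
  n3('bbc'): parent n2 fail=1; on 'c' 1→0 → fail=6;  out ∅∪∅=∅
  n8('cca'): parent n7 fail=6; on 'a' 6 → fail=12;  out ∅∪∅=∅
  n13('cab'): parent n12 fail=0; on 'b' 0 → fail=1;  out ∅∪∅=∅
  n17('baa'): parent n16 fail=0; on 'a' 0 → fail=0;  out {4}∪∅={4}
  n4('bbcb'): parent n3 fail=6; on 'b' 6→0 → fail=1;  out ∅∪∅=∅
  n9('ccab'): parent n8 fail=12; on 'b' 12 → fail=13;  out ∅∪∅=∅
  n14('caba'): parent n13 fail=1; on 'a' 1 → fail=16;  out ∅∪∅=∅
  n5('bbcbb'): parent n4 fail=1; on 'b' 1 → fail=2;  out {0}∪∅={0}
  n10('ccaba'): parent n9 fail=13; on 'a' 13 → fail=14;  out ∅∪∅=∅
  n15('cabaa'): parent n14 fail=16; on 'a' 16 → fail=17;  out {2}∪{4}={2,4}
  n11('ccabac'): parent n10 fail=14; on 'c' 14→16→0 → fail=6;  out {1}∪∅={1}

Scan:
[0] read 'c'  n0⇒n6
[1] read 'a'  n6⇒n12
[2] read 'c'  n12⇒n6 ·f
[3] read 'c'  n6⇒n7  → match P3@[2:3]
[4] read 'a'  n7⇒n8
[5] read 'b'  n8⇒n9
[6] read 'a'  n9⇒n10
[7] read 'a'  n10⇒n15 ·f  → match P2@[3:7],P4@[5:7]
[8] read 'c'  n15⇒n6 ·f
[9] read 'b'  n6⇒n1 ·f
[10] read 'c'  n1⇒n6 ·f
[11] read 'a'  n6⇒n12
[12] read 'b'  n12⇒n13
[13] read 'a'  n13⇒n14
[14] read 'a'  n14⇒n15  → match P2@[10:14],P4@[12:14]
[15] read 'c'  n15⇒n6 ·f
[16] read 'a'  n6⇒n12
[17] read 'b'  n12⇒n13
[18] read 'a'  n13⇒n14
[19] read 'a'  n14⇒n15  → match P2@[15:19],P4@[17:19]
[20] read 'c'  n15⇒n6 ·f
[21] read 'a'  n6⇒n12
[22] read 'b'  n12⇒n13
[23] read 'a'  n13⇒n14
[24] read 'a'  n14⇒n15  → match P2@[20:24],P4@[22:24]
[25] read 'b'  n15⇒n1 ·f
[26] read 'c'  n1⇒n6 ·f
[27] read 'c'  n6⇒n7  → match P3@[26:27]
[28] read 'c'  n7⇒n7 ·f  → match P3@[27:28]
[29] read 'b'  n7⇒n1 ·f
[30] read 'a'  n1⇒n16
[31] read 'a'  n16⇒n17  → match P4@[29:31]
[32] read 'c'  n17⇒n6 ·f
[33] read 'a'  n6⇒n12
[34] read 'b'  n12⇒n13
[35] read 'a'  n13⇒n14
[36] read 'a'  n14⇒n15  → match P2@[32:36],P4@[34:36]
[37] read 'b'  n15⇒n1 ·f
[38] read 'c'  n1⇒n6 ·f
[39] read 'a'  n6⇒n12
[40] read 'b'  n12⇒n13
[41] read 'a'  n13⇒n14
[42] read 'a'  n14⇒n15  → match P2@[38:42],P4@[40:42]
[43] read 'c'  n15⇒n6 ·f
[44] read 'c'  n6⇒n7  → match P3@[43:44]
[45] read 'b'  n7⇒n1 ·f
[46] read 'a'  n1⇒n16
[47] read 'a'  n16⇒n17  → match P4@[45:47]
[48] read 'a'  n17⇒n0 ·f
[49] read 'a'  n0⇒n0
[50] read 'a'  n0⇒n0
[51] read 'b'  n0⇒n1
[52] read 'b'  n1⇒n2
[53] read 'c'  n2⇒n3

Result: [[3,3],[7,2],[7,4],[14,2],[14,4],[19,2],[19,4],[24,2],[24,4],[27,3],[28,3],[31,4],[36,2],[36,4],[42,2],[42,4],[44,3],[47,4]]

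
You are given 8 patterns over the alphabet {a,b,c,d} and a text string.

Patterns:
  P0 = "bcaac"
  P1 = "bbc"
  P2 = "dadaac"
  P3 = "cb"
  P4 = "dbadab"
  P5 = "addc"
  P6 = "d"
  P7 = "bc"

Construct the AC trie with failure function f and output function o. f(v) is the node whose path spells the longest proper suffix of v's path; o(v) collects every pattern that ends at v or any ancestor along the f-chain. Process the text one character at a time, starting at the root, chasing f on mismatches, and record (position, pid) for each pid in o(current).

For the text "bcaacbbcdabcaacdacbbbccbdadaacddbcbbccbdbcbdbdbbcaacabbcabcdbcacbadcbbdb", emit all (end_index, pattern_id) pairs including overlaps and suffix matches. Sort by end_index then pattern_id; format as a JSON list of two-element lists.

Build automaton:
Trie (insert patterns):
  0='ε' goto a→21 b→1 c→14 d→8
  1='b' goto b→6 c→2
  2='bc' goto a→3  [P7 ends]
  3='bca' goto a→4
  4='bcaa' goto c→5
  5='bcaac' goto ·  [P0 ends]
  6='bb' goto c→7
  7='bbc' goto ·  [P1 ends]
  8='d' goto a→9 b→16  [P6 ends]
  9='da' goto d→10
  10='dad' goto a→11
  11='dada' goto a→12
  12='dadaa' goto c→13
  13='dadaac' goto ·  [P2 ends]
  14='c' goto b→15
  15='cb' goto ·  [P3 ends]
  16='db' goto a→17
  17='dba' goto d→18
  18='dbad' goto a→19
  19='dbada' goto b→20
  20='dbadab' goto ·  [P4 ends]
  21='a' goto d→22
  22='ad' goto d→23
  23='add' goto c→24
  24='addc' goto ·  [P5 ends]

Failure links (BFS by depth):
  fail(1) 'b': from fail(0)=0 chase 'b': 0 ⇒ 0;  out=∅∪out(0)=∅
  fail(8) 'd': from fail(0)=0 chase 'd': 0 ⇒ 0;  out={6}∪out(0)={6}
  fail(14) 'c': from fail(0)=0 chase 'c': 0 ⇒ 0;  out=∅∪out(0)=∅
  fail(21) 'a': from fail(0)=0 chase 'a': 0 ⇒ 0;  out=∅∪out(0)=∅
  fail(2) 'bc': from fail(1)=0 chase 'c': 0 ⇒ 14;  out={7}∪out(14)={7}
  fail(6) 'bb': from fail(1)=0 chase 'b': 0 ⇒ 1;  out=∅∪out(1)=∅
  fail(9) 'da': from fail(8)=0 chase 'a': 0 ⇒ 21;  out=∅∪out(21)=∅
  fail(15) 'cb': from fail(14)=0 chase 'b': 0 ⇒ 1;  out={3}∪out(1)={3}
  fail(16) 'db': from fail(8)=0 chase 'b': 0 ⇒ 1;  out=∅∪out(1)=∅
  fail(22) 'ad': from fail(21)=0 chase 'd': 0 ⇒ 8;  out=∅∪out(8)={6}
  fail(3) 'bca': from fail(2)=14 chase 'a': 14→0 ⇒ 21;  out=∅∪out(21)=∅
  fail(7) 'bbc': from fail(6)=1 chase 'c': 1 ⇒ 2;  out={1}∪out(2)={1,7}
  fail(10) 'dad': from fail(9)=21 chase 'd': 21 ⇒ 22;  out=∅∪out(22)={6}
  fail(17) 'dba': from fail(16)=1 chase 'a': 1→0 ⇒ 21;  out=∅∪out(21)=∅
  fail(23) 'add': from fail(22)=8 chase 'd': 8→0 ⇒ 8;  out=∅∪out(8)={6}
  fail(4) 'bcaa': from fail(3)=21 chase 'a': 21→0 ⇒ 21;  out=∅∪out(21)=∅
  fail(11) 'dada': from fail(10)=22 chase 'a': 22→8 ⇒ 9;  out=∅∪out(9)=∅
  fail(18) 'dbad': from fail(17)=21 chase 'd': 21 ⇒ 22;  out=∅∪out(22)={6}
  fail(24) 'addc': from fail(23)=8 chase 'c': 8→0 ⇒ 14;  out={5}∪out(14)={5}
  fail(5) 'bcaac': from fail(4)=21 chase 'c': 21→0 ⇒ 14;  out={0}∪out(14)={0}
  fail(12) 'dadaa': from fail(11)=9 chase 'a': 9→21→0 ⇒ 21;  out=∅∪out(21)=∅
  fail(19) 'dbada': from fail(18)=22 chase 'a': 22→8 ⇒ 9;  out=∅∪out(9)=∅
  fail(13) 'dadaac': from fail(12)=21 chase 'c': 21→0 ⇒ 14;  out={2}∪out(14)={2}
  fail(20) 'dbadab': from fail(19)=9 chase 'b': 9→21→0 ⇒ 1;  out={4}∪out(1)={4}

Run:
pos 0 'b': at 1
pos 1 'c': at 2  ** P7@[0:1]
pos 2 'a': at 3
pos 3 'a': at 4
pos 4 'c': at 5  ** P0@[0:4]
pos 5 'b': at 15 (via fail)  ** P3@[4:5]
pos 6 'b': at 6 (via fail)
pos 7 'c': at 7  ** P1@[5:7],P7@[6:7]
pos 8 'd': at 8 (via fail)  ** P6@[8:8]
pos 9 'a': at 9
pos 10 'b': at 1 (via fail)
pos 11 'c': at 2  ** P7@[10:11]
pos 12 'a': at 3
pos 13 'a': at 4
pos 14 'c': at 5  ** P0@[10:14]
pos 15 'd': at 8 (via fail)  ** P6@[15:15]
pos 16 'a': at 9
pos 17 'c': at 14 (via fail)
pos 18 'b': at 15  ** P3@[17:18]
pos 19 'b': at 6 (via fail)
pos 20 'b': at 6 (via fail)
pos 21 'c': at 7  ** P1@[19:21],P7@[20:21]
pos 22 'c': at 14 (via fail)
pos 23 'b': at 15  ** P3@[22:23]
pos 24 'd': at 8 (via fail)  ** P6@[24:24]
pos 25 'a': at 9
pos 26 'd': at 10  ** P6@[26:26]
pos 27 'a': at 11
pos 28 'a': at 12
pos 29 'c': at 13  ** P2@[24:29]
pos 30 'd': at 8 (via fail)  ** P6@[30:30]
pos 31 'd': at 8 (via fail)  ** P6@[31:31]
pos 32 'b': at 16
pos 33 'c': at 2 (via fail)  ** P7@[32:33]
pos 34 'b': at 15 (via fail)  ** P3@[33:34]
pos 35 'b': at 6 (via fail)
pos 36 'c': at 7  ** P1@[34:36],P7@[35:36]
pos 37 'c': at 14 (via fail)
pos 38 'b': at 15  ** P3@[37:38]
pos 39 'd': at 8 (via fail)  ** P6@[39:39]
pos 40 'b': at 16
pos 41 'c': at 2 (via fail)  ** P7@[40:41]
pos 42 'b': at 15 (via fail)  ** P3@[41:42]
pos 43 'd': at 8 (via fail)  ** P6@[43:43]
pos 44 'b': at 16
pos 45 'd': at 8 (via fail)  ** P6@[45:45]
pos 46 'b': at 16
pos 47 'b': at 6 (via fail)
pos 48 'c': at 7  ** P1@[46:48],P7@[47:48]
pos 49 'a': at 3 (via fail)
pos 50 'a': at 4
pos 51 'c': at 5  ** P0@[47:51]
pos 52 'a': at 21 (via fail)
pos 53 'b': at 1 (via fail)
pos 54 'b': at 6
pos 55 'c': at 7  ** P1@[53:55],P7@[54:55]
pos 56 'a': at 3 (via fail)
pos 57 'b': at 1 (via fail)
pos 58 'c': at 2  ** P7@[57:58]
pos 59 'd': at 8 (via fail)  ** P6@[59:59]
pos 60 'b': at 16
pos 61 'c': at 2 (via fail)  ** P7@[60:61]
pos 62 'a': at 3
pos 63 'c': at 14 (via fail)
pos 64 'b': at 15  ** P3@[63:64]
pos 65 'a': at 21 (via fail)
pos 66 'd': at 22  ** P6@[66:66]
pos 67 'c': at 14 (via fail)
pos 68 'b': at 15  ** P3@[67:68]
pos 69 'b': at 6 (via fail)
pos 70 'd': at 8 (via fail)  ** P6@[70:70]
pos 71 'b': at 16

All matches (sorted): [[1,7],[4,0],[5,3],[7,1],[7,7],[8,6],[11,7],[14,0],[15,6],[18,3],[21,1],[21,7],[23,3],[24,6],[26,6],[29,2],[30,6],[31,6],[33,7],[34,3],[36,1],[36,7],[38,3],[39,6],[41,7],[42,3],[43,6],[45,6],[48,1],[48,7],[51,0],[55,1],[55,7],[58,7],[59,6],[61,7],[64,3],[66,6],[68,3],[70,6]]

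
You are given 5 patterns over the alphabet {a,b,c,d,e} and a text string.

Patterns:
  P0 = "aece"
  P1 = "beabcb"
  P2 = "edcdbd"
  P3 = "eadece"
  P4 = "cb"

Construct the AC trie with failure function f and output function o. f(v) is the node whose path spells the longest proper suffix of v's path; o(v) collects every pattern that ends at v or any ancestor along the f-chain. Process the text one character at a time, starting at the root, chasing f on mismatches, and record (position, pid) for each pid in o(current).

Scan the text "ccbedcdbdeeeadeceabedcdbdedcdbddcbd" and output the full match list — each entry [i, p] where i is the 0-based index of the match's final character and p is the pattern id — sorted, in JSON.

Build:
Trie (insert patterns):
  0='ε' goto a→1 b→5 c→22 e→11
  1='a' goto e→2
  2='ae' goto c→3
  3='aec' goto e→4
  4='aece' goto ·  ←P0
  5='b' goto e→6
  6='be' goto a→7
  7='bea' goto b→8
  8='beab' goto c→9
  9='beabc' goto b→10
  10='beabcb' goto ·  ←P1
  11='e' goto a→17 d→12
  12='ed' goto c→13
  13='edc' goto d→14
  14='edcd' goto b→15
  15='edcdb' goto d→16
  16='edcdbd' goto ·  ←P2
  17='ea' goto d→18
  18='ead' goto e→19
  19='eade' goto c→20
  20='eadec' goto e→21
  21='eadece' goto ·  ←P3
  22='c' goto b→23
  23='cb' goto ·  ←P4

Failure links (BFS by depth):
  fail(1) 'a': from fail(0)=0 chase 'a': 0 ⇒ 0;  out=∅∪out(0)=∅
  fail(5) 'b': from fail(0)=0 chase 'b': 0 ⇒ 0;  out=∅∪out(0)=∅
  fail(11) 'e': from fail(0)=0 chase 'e': 0 ⇒ 0;  out=∅∪out(0)=∅
  fail(22) 'c': from fail(0)=0 chase 'c': 0 ⇒ 0;  out=∅∪out(0)=∅
  fail(2) 'ae': from fail(1)=0 chase 'e': 0 ⇒ 11;  out=∅∪out(11)=∅
  fail(6) 'be': from fail(5)=0 chase 'e': 0 ⇒ 11;  out=∅∪out(11)=∅
  fail(12) 'ed': from fail(11)=0 chase 'd': 0 ⇒ 0;  out=∅∪out(0)=∅
  fail(17) 'ea': from fail(11)=0 chase 'a': 0 ⇒ 1;  out=∅∪out(1)=∅
  fail(23) 'cb': from fail(22)=0 chase 'b': 0 ⇒ 5;  out={4}∪out(5)={4}
  fail(3) 'aec': from fail(2)=11 chase 'c': 11→0 ⇒ 22;  out=∅∪out(22)=∅
  fail(7) 'bea': from fail(6)=11 chase 'a': 11 ⇒ 17;  out=∅∪out(17)=∅
  fail(13) 'edc': from fail(12)=0 chase 'c': 0 ⇒ 22;  out=∅∪out(22)=∅
  fail(18) 'ead': from fail(17)=1 chase 'd': 1→0 ⇒ 0;  out=∅∪out(0)=∅
  fail(4) 'aece': from fail(3)=22 chase 'e': 22→0 ⇒ 11;  out={0}∪out(11)={0}
  fail(8) 'beab': from fail(7)=17 chase 'b': 17→1→0 ⇒ 5;  out=∅∪out(5)=∅
  fail(14) 'edcd': from fail(13)=22 chase 'd': 22→0 ⇒ 0;  out=∅∪out(0)=∅
  fail(19) 'eade': from fail(18)=0 chase 'e': 0 ⇒ 11;  out=∅∪out(11)=∅
  fail(9) 'beabc': from fail(8)=5 chase 'c': 5→0 ⇒ 22;  out=∅∪out(22)=∅
  fail(15) 'edcdb': from fail(14)=0 chase 'b': 0 ⇒ 5;  out=∅∪out(5)=∅
  fail(20) 'eadec': from fail(19)=11 chase 'c': 11→0 ⇒ 22;  out=∅∪out(22)=∅
  fail(10) 'beabcb': from fail(9)=22 chase 'b': 22 ⇒ 23;  out={1}∪out(23)={1,4}
  fail(16) 'edcdbd': from fail(15)=5 chase 'd': 5→0 ⇒ 0;  out={2}∪out(0)={2}
  fail(21) 'eadece': from fail(20)=22 chase 'e': 22→0 ⇒ 11;  out={3}∪out(11)={3}

Scan:
i=0 'c': node 0→22
i=1 'c': node 22→22 (via fail)
i=2 'b': node 22→23  emit P4@[1:2]
i=3 'e': node 23→6 (via fail)
i=4 'd': node 6→12 (via fail)
i=5 'c': node 12→13
i=6 'd': node 13→14
i=7 'b': node 14→15
i=8 'd': node 15→16  emit P2@[3:8]
i=9 'e': node 16→11 (via fail)
i=10 'e': node 11→11 (via fail)
i=11 'e': node 11→11 (via fail)
i=12 'a': node 11→17
i=13 'd': node 17→18
i=14 'e': node 18→19
i=15 'c': node 19→20
i=16 'e': node 20→21  emit P3@[11:16]
i=17 'a': node 21→17 (via fail)
i=18 'b': node 17→5 (via fail)
i=19 'e': node 5→6
i=20 'd': node 6→12 (via fail)
i=21 'c': node 12→13
i=22 'd': node 13→14
i=23 'b': node 14→15
i=24 'd': node 15→16  emit P2@[19:24]
i=25 'e': node 16→11 (via fail)
i=26 'd': node 11→12
i=27 'c': node 12→13
i=28 'd': node 13→14
i=29 'b': node 14→15
i=30 'd': node 15→16  emit P2@[25:30]
i=31 'd': node 16→0 (via fail)
i=32 'c': node 0→22
i=33 'b': node 22→23  emit P4@[32:33]
i=34 'd': node 23→0 (via fail)

All matches (sorted): [[2,4],[8,2],[16,3],[24,2],[30,2],[33,4]]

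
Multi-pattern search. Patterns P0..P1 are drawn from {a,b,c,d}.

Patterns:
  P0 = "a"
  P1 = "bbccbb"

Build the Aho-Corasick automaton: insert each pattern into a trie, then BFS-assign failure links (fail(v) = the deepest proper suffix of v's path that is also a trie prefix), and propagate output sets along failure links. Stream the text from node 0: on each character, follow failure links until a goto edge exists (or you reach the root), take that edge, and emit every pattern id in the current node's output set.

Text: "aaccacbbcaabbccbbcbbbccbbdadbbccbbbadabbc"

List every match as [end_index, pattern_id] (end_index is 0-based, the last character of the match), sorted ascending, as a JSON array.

Build:
Trie nodes:
  n0 'ε': a→1 b→2
  n1 'a': ·  ←P0
  n2 'b': b→3
  n3 'bb': c→4
  n4 'bbc': c→5
  n5 'bbcc': b→6
  n6 'bbccb': b→7
  n7 'bbccbb': ·  ←P1

BFS fail/out derivation:
  n1('a'): parent n0 fail=0; on 'a' 0 → fail=0;  out {0}∪∅={0}
  n2('b'): parent n0 fail=0; on 'b' 0 → fail=0;  out ∅∪∅=∅
  n3('bb'): parent n2 fail=0; on 'b' 0 → fail=2;  out ∅∪∅=∅
  n4('bbc'): parent n3 fail=2; on 'c' 2→0 → fail=0;  out ∅∪∅=∅
  n5('bbcc'): parent n4 fail=0; on 'c' 0 → fail=0;  out ∅∪∅=∅
  n6('bbccb'): parent n5 fail=0; on 'b' 0 → fail=2;  out ∅∪∅=∅
  n7('bbccbb'): parent n6 fail=2; on 'b' 2 → fail=3;  out {1}∪∅={1}

Text stream:
i=0 'a': node 0→1  ** P0@[0:0]
i=1 'a': node 1→1 (fail-walked)  ** P0@[1:1]
i=2 'c': node 1→0 (fail-walked)
i=3 'c': node 0→0
i=4 'a': node 0→1  ** P0@[4:4]
i=5 'c': node 1→0 (fail-walked)
i=6 'b': node 0→2
i=7 'b': node 2→3
i=8 'c': node 3→4
i=9 'a': node 4→1 (fail-walked)  ** P0@[9:9]
i=10 'a': node 1→1 (fail-walked)  ** P0@[10:10]
i=11 'b': node 1→2 (fail-walked)
i=12 'b': node 2→3
i=13 'c': node 3→4
i=14 'c': node 4→5
i=15 'b': node 5→6
i=16 'b': node 6→7  ** P1@[11:16]
i=17 'c': node 7→4 (fail-walked)
i=18 'b': node 4→2 (fail-walked)
i=19 'b': node 2→3
i=20 'b': node 3→3 (fail-walked)
i=21 'c': node 3→4
i=22 'c': node 4→5
i=23 'b': node 5→6
i=24 'b': node 6→7  ** P1@[19:24]
i=25 'd': node 7→0 (fail-walked)
i=26 'a': node 0→1  ** P0@[26:26]
i=27 'd': node 1→0 (fail-walked)
i=28 'b': node 0→2
i=29 'b': node 2→3
i=30 'c': node 3→4
i=31 'c': node 4→5
i=32 'b': node 5→6
i=33 'b': node 6→7  ** P1@[28:33]
i=34 'b': node 7→3 (fail-walked)
i=35 'a': node 3→1 (fail-walked)  ** P0@[35:35]
i=36 'd': node 1→0 (fail-walked)
i=37 'a': node 0→1  ** P0@[37:37]
i=38 'b': node 1→2 (fail-walked)
i=39 'b': node 2→3
i=40 'c': node 3→4

All matches (sorted): [[0,0],[1,0],[4,0],[9,0],[10,0],[16,1],[24,1],[26,0],[33,1],[35,0],[37,0]]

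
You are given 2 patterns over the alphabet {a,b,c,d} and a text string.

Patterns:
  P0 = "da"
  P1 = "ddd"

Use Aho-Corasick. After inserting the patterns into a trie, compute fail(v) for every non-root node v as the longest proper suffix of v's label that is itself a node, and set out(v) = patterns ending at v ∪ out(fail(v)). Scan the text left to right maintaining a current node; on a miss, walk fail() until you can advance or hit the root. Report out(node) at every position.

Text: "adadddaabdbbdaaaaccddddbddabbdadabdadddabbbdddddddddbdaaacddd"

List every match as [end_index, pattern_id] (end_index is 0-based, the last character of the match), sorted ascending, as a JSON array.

Construct AC machine:
Trie nodes:
  0='ε' goto d→1
  1='d' goto a→2 d→3
  2='da' goto ·  ←P0
  3='dd' goto d→4
  4='ddd' goto ·  ←P1

Failure links (BFS by depth):
  n1('d'): parent n0 fail=0; on 'd' 0 → fail=0;  out ∅∪∅=∅
  n2('da'): parent n1 fail=0; on 'a' 0 → fail=0;  out {0}∪∅={0}
  n3('dd'): parent n1 fail=0; on 'd' 0 → fail=1;  out ∅∪∅=∅
  n4('ddd'): parent n3 fail=1; on 'd' 1 → fail=3;  out {1}∪∅={1}

Run:
i=0 'a': node 0→0
i=1 'd': node 0→1
i=2 'a': node 1→2  emit P0@[1:2]
i=3 'd': node 2→1 ·f
i=4 'd': node 1→3
i=5 'd': node 3→4  emit P1@[3:5]
i=6 'a': node 4→2 ·f  emit P0@[5:6]
i=7 'a': node 2→0 ·f
i=8 'b': node 0→0
i=9 'd': node 0→1
i=10 'b': node 1→0 ·f
i=11 'b': node 0→0
i=12 'd': node 0→1
i=13 'a': node 1→2  emit P0@[12:13]
i=14 'a': node 2→0 ·f
i=15 'a': node 0→0
i=16 'a': node 0→0
i=17 'c': node 0→0
i=18 'c': node 0→0
i=19 'd': node 0→1
i=20 'd': node 1→3
i=21 'd': node 3→4  emit P1@[19:21]
i=22 'd': node 4→4 ·f  emit P1@[20:22]
i=23 'b': node 4→0 ·f
i=24 'd': node 0→1
i=25 'd': node 1→3
i=26 'a': node 3→2 ·f  emit P0@[25:26]
i=27 'b': node 2→0 ·f
i=28 'b': node 0→0
i=29 'd': node 0→1
i=30 'a': node 1→2  emit P0@[29:30]
i=31 'd': node 2→1 ·f
i=32 'a': node 1→2  emit P0@[31:32]
i=33 'b': node 2→0 ·f
i=34 'd': node 0→1
i=35 'a': node 1→2  emit P0@[34:35]
i=36 'd': node 2→1 ·f
i=37 'd': node 1→3
i=38 'd': node 3→4  emit P1@[36:38]
i=39 'a': node 4→2 ·f  emit P0@[38:39]
i=40 'b': node 2→0 ·f
i=41 'b': node 0→0
i=42 'b': node 0→0
i=43 'd': node 0→1
i=44 'd': node 1→3
i=45 'd': node 3→4  emit P1@[43:45]
i=46 'd': node 4→4 ·f  emit P1@[44:46]
i=47 'd': node 4→4 ·f  emit P1@[45:47]
i=48 'd': node 4→4 ·f  emit P1@[46:48]
i=49 'd': node 4→4 ·f  emit P1@[47:49]
i=50 'd': node 4→4 ·f  emit P1@[48:50]
i=51 'd': node 4→4 ·f  emit P1@[49:51]
i=52 'b': node 4→0 ·f
i=53 'd': node 0→1
i=54 'a': node 1→2  emit P0@[53:54]
i=55 'a': node 2→0 ·f
i=56 'a': node 0→0
i=57 'c': node 0→0
i=58 'd': node 0→1
i=59 'd': node 1→3
i=60 'd': node 3→4  emit P1@[58:60]

All matches (sorted): [[2,0],[5,1],[6,0],[13,0],[21,1],[22,1],[26,0],[30,0],[32,0],[35,0],[38,1],[39,0],[45,1],[46,1],[47,1],[48,1],[49,1],[50,1],[51,1],[54,0],[60,1]]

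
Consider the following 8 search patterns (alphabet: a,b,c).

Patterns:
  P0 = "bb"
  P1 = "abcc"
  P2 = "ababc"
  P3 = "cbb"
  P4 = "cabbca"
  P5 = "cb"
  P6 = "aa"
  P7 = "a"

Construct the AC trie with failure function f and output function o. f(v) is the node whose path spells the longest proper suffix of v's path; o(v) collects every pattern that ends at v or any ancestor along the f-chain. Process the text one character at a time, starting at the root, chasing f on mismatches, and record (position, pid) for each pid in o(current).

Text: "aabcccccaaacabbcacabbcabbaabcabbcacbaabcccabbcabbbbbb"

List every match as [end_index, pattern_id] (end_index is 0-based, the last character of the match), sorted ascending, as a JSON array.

Build:
Trie nodes:
  n0 'ε': a→3 b→1 c→10
  n1 'b': b→2
  n2 'bb': ·  [P0 ends]
  n3 'a': a→18 b→4  [P7 ends]
  n4 'ab': a→7 c→5
  n5 'abc': c→6
  n6 'abcc': ·  [P1 ends]
  n7 'aba': b→8
  n8 'abab': c→9
  n9 'ababc': ·  [P2 ends]
  n10 'c': a→13 b→11
  n11 'cb': b→12  [P5 ends]
  n12 'cbb': ·  [P3 ends]
  n13 'ca': b→14
  n14 'cab': b→15
  n15 'cabb': c→16
  n16 'cabbc': a→17
  n17 'cabbca': ·  [P4 ends]
  n18 'aa': ·  [P6 ends]

Failure links (BFS by depth):
  n1('b'): parent n0 fail=0; on 'b' 0 → fail=0;  out ∅∪∅=∅
  n3('a'): parent n0 fail=0; on 'a' 0 → fail=0;  out {7}∪∅={7}
  n10('c'): parent n0 fail=0; on 'c' 0 → fail=0;  out ∅∪∅=∅
  n2('bb'): parent n1 fail=0; on 'b' 0 → fail=1;  out {0}∪∅={0}
  n4('ab'): parent n3 fail=0; on 'b' 0 → fail=1;  out ∅∪∅=∅
  n11('cb'): parent n10 fail=0; on 'b' 0 → fail=1;  out {5}∪∅={5}
  n13('ca'): parent n10 fail=0; on 'a' 0 → fail=3;  out ∅∪{7}={7}
  n18('aa'): parent n3 fail=0; on 'a' 0 → fail=3;  out {6}∪{7}={6,7}
  n5('abc'): parent n4 fail=1; on 'c' 1→0 → fail=10;  out ∅∪∅=∅
  n7('aba'): parent n4 fail=1; on 'a' 1→0 → fail=3;  out ∅∪{7}={7}
  n12('cbb'): parent n11 fail=1; on 'b' 1 → fail=2;  out {3}∪{0}={0,3}
  n14('cab'): parent n13 fail=3; on 'b' 3 → fail=4;  out ∅∪∅=∅
  n6('abcc'): parent n5 fail=10; on 'c' 10→0 → fail=10;  out {1}∪∅={1}
  n8('abab'): parent n7 fail=3; on 'b' 3 → fail=4;  out ∅∪∅=∅
  n15('cabb'): parent n14 fail=4; on 'b' 4→1 → fail=2;  out ∅∪{0}={0}
  n9('ababc'): parent n8 fail=4; on 'c' 4 → fail=5;  out {2}∪∅={2}
  n16('cabbc'): parent n15 fail=2; on 'c' 2→1→0 → fail=10;  out ∅∪∅=∅
  n17('cabbca'): parent n16 fail=10; on 'a' 10 → fail=13;  out {4}∪{7}={4,7}

Run:
pos 0 'a': at 3  emit P7@[0:0]
pos 1 'a': at 18  emit P6@[0:1],P7@[1:1]
pos 2 'b': at 4 (fail-walked)
pos 3 'c': at 5
pos 4 'c': at 6  emit P1@[1:4]
pos 5 'c': at 10 (fail-walked)
pos 6 'c': at 10 (fail-walked)
pos 7 'c': at 10 (fail-walked)
pos 8 'a': at 13  emit P7@[8:8]
pos 9 'a': at 18 (fail-walked)  emit P6@[8:9],P7@[9:9]
pos 10 'a': at 18 (fail-walked)  emit P6@[9:10],P7@[10:10]
pos 11 'c': at 10 (fail-walked)
pos 12 'a': at 13  emit P7@[12:12]
pos 13 'b': at 14
pos 14 'b': at 15  emit P0@[13:14]
pos 15 'c': at 16
pos 16 'a': at 17  emit P4@[11:16],P7@[16:16]
pos 17 'c': at 10 (fail-walked)
pos 18 'a': at 13  emit P7@[18:18]
pos 19 'b': at 14
pos 20 'b': at 15  emit P0@[19:20]
pos 21 'c': at 16
pos 22 'a': at 17  emit P4@[17:22],P7@[22:22]
pos 23 'b': at 14 (fail-walked)
pos 24 'b': at 15  emit P0@[23:24]
pos 25 'a': at 3 (fail-walked)  emit P7@[25:25]
pos 26 'a': at 18  emit P6@[25:26],P7@[26:26]
pos 27 'b': at 4 (fail-walked)
pos 28 'c': at 5
pos 29 'a': at 13 (fail-walked)  emit P7@[29:29]
pos 30 'b': at 14
pos 31 'b': at 15  emit P0@[30:31]
pos 32 'c': at 16
pos 33 'a': at 17  emit P4@[28:33],P7@[33:33]
pos 34 'c': at 10 (fail-walked)
pos 35 'b': at 11  emit P5@[34:35]
pos 36 'a': at 3 (fail-walked)  emit P7@[36:36]
pos 37 'a': at 18  emit P6@[36:37],P7@[37:37]
pos 38 'b': at 4 (fail-walked)
pos 39 'c': at 5
pos 40 'c': at 6  emit P1@[37:40]
pos 41 'c': at 10 (fail-walked)
pos 42 'a': at 13  emit P7@[42:42]
pos 43 'b': at 14
pos 44 'b': at 15  emit P0@[43:44]
pos 45 'c': at 16
pos 46 'a': at 17  emit P4@[41:46],P7@[46:46]
pos 47 'b': at 14 (fail-walked)
pos 48 'b': at 15  emit P0@[47:48]
pos 49 'b': at 2 (fail-walked)  emit P0@[48:49]
pos 50 'b': at 2 (fail-walked)  emit P0@[49:50]
pos 51 'b': at 2 (fail-walked)  emit P0@[50:51]
pos 52 'b': at 2 (fail-walked)  emit P0@[51:52]

Result: [[0,7],[1,6],[1,7],[4,1],[8,7],[9,6],[9,7],[10,6],[10,7],[12,7],[14,0],[16,4],[16,7],[18,7],[20,0],[22,4],[22,7],[24,0],[25,7],[26,6],[26,7],[29,7],[31,0],[33,4],[33,7],[35,5],[36,7],[37,6],[37,7],[40,1],[42,7],[44,0],[46,4],[46,7],[48,0],[49,0],[50,0],[51,0],[52,0]]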